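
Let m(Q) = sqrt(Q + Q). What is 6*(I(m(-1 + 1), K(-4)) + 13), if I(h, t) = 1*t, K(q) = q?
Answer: 54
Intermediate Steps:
m(Q) = sqrt(2)*sqrt(Q) (m(Q) = sqrt(2*Q) = sqrt(2)*sqrt(Q))
I(h, t) = t
6*(I(m(-1 + 1), K(-4)) + 13) = 6*(-4 + 13) = 6*9 = 54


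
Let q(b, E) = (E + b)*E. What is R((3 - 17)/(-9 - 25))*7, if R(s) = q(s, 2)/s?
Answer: 82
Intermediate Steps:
q(b, E) = E*(E + b)
R(s) = (4 + 2*s)/s (R(s) = (2*(2 + s))/s = (4 + 2*s)/s)
R((3 - 17)/(-9 - 25))*7 = (2 + 4/(((3 - 17)/(-9 - 25))))*7 = (2 + 4/((-14/(-34))))*7 = (2 + 4/((-14*(-1/34))))*7 = (2 + 4/(7/17))*7 = (2 + 4*(17/7))*7 = (2 + 68/7)*7 = (82/7)*7 = 82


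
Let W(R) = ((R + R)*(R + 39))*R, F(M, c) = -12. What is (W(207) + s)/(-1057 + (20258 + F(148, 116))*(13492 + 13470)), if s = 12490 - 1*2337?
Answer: 21091861/545871595 ≈ 0.038639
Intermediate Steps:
s = 10153 (s = 12490 - 2337 = 10153)
W(R) = 2*R**2*(39 + R) (W(R) = ((2*R)*(39 + R))*R = (2*R*(39 + R))*R = 2*R**2*(39 + R))
(W(207) + s)/(-1057 + (20258 + F(148, 116))*(13492 + 13470)) = (2*207**2*(39 + 207) + 10153)/(-1057 + (20258 - 12)*(13492 + 13470)) = (2*42849*246 + 10153)/(-1057 + 20246*26962) = (21081708 + 10153)/(-1057 + 545872652) = 21091861/545871595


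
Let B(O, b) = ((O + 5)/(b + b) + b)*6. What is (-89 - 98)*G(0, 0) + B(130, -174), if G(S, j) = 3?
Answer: -93225/58 ≈ -1607.3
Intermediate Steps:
B(O, b) = 6*b + 3*(5 + O)/b (B(O, b) = ((5 + O)/((2*b)) + b)*6 = ((5 + O)*(1/(2*b)) + b)*6 = ((5 + O)/(2*b) + b)*6 = (b + (5 + O)/(2*b))*6 = 6*b + 3*(5 + O)/b)
(-89 - 98)*G(0, 0) + B(130, -174) = (-89 - 98)*3 + 3*(5 + 130 + 2*(-174)²)/(-174) = -187*3 + 3*(-1/174)*(5 + 130 + 2*30276) = -561 + 3*(-1/174)*(5 + 130 + 60552) = -561 + 3*(-1/174)*60687 = -561 - 60687/58 = -93225/58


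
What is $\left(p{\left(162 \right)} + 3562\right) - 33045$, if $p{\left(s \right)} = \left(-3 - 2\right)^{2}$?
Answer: $-29458$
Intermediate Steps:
$p{\left(s \right)} = 25$ ($p{\left(s \right)} = \left(-5\right)^{2} = 25$)
$\left(p{\left(162 \right)} + 3562\right) - 33045 = \left(25 + 3562\right) - 33045 = 3587 - 33045 = -29458$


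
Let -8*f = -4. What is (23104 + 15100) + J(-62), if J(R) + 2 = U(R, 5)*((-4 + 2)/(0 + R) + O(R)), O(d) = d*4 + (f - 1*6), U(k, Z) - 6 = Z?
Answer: 2195659/62 ≈ 35414.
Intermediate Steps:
f = ½ (f = -⅛*(-4) = ½ ≈ 0.50000)
U(k, Z) = 6 + Z
O(d) = -11/2 + 4*d (O(d) = d*4 + (½ - 1*6) = 4*d + (½ - 6) = 4*d - 11/2 = -11/2 + 4*d)
J(R) = -125/2 - 22/R + 44*R (J(R) = -2 + (6 + 5)*((-4 + 2)/(0 + R) + (-11/2 + 4*R)) = -2 + 11*(-2/R + (-11/2 + 4*R)) = -2 + 11*(-11/2 - 2/R + 4*R) = -2 + (-121/2 - 22/R + 44*R) = -125/2 - 22/R + 44*R)
(23104 + 15100) + J(-62) = (23104 + 15100) + (-125/2 - 22/(-62) + 44*(-62)) = 38204 + (-125/2 - 22*(-1/62) - 2728) = 38204 + (-125/2 + 11/31 - 2728) = 38204 - 172989/62 = 2195659/62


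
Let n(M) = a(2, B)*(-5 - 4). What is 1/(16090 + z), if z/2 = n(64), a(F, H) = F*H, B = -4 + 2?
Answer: 1/16162 ≈ 6.1874e-5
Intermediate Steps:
B = -2
n(M) = 36 (n(M) = (2*(-2))*(-5 - 4) = -4*(-9) = 36)
z = 72 (z = 2*36 = 72)
1/(16090 + z) = 1/(16090 + 72) = 1/16162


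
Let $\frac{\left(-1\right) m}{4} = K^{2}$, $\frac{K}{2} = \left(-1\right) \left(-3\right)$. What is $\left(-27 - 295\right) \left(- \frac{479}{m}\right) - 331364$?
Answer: $- \frac{23935327}{72} \approx -3.3244 \cdot 10^{5}$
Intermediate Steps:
$K = 6$ ($K = 2 \left(\left(-1\right) \left(-3\right)\right) = 2 \cdot 3 = 6$)
$m = -144$ ($m = - 4 \cdot 6^{2} = \left(-4\right) 36 = -144$)
$\left(-27 - 295\right) \left(- \frac{479}{m}\right) - 331364 = \left(-27 - 295\right) \left(- \frac{479}{-144}\right) - 331364 = \left(-27 - 295\right) \left(\left(-479\right) \left(- \frac{1}{144}\right)\right) - 331364 = \left(-322\right) \frac{479}{144} - 331364 = - \frac{77119}{72} - 331364 = - \frac{23935327}{72}$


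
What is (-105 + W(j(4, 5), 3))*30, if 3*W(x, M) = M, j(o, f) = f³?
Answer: -3120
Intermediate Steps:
W(x, M) = M/3
(-105 + W(j(4, 5), 3))*30 = (-105 + (⅓)*3)*30 = (-105 + 1)*30 = -104*30 = -3120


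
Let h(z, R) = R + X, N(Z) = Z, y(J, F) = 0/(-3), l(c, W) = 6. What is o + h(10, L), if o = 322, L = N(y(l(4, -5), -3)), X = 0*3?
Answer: 322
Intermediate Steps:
X = 0
y(J, F) = 0 (y(J, F) = 0*(-1/3) = 0)
L = 0
h(z, R) = R (h(z, R) = R + 0 = R)
o + h(10, L) = 322 + 0 = 322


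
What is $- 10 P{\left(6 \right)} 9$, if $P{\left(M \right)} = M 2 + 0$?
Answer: $-1080$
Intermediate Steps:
$P{\left(M \right)} = 2 M$ ($P{\left(M \right)} = 2 M + 0 = 2 M$)
$- 10 P{\left(6 \right)} 9 = - 10 \cdot 2 \cdot 6 \cdot 9 = \left(-10\right) 12 \cdot 9 = \left(-120\right) 9 = -1080$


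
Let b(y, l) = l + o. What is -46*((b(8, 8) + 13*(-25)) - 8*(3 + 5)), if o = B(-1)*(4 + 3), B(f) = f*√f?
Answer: 17526 + 322*I ≈ 17526.0 + 322.0*I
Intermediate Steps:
B(f) = f^(3/2)
o = -7*I (o = (-1)^(3/2)*(4 + 3) = -I*7 = -7*I ≈ -7.0*I)
b(y, l) = l - 7*I
-46*((b(8, 8) + 13*(-25)) - 8*(3 + 5)) = -46*(((8 - 7*I) + 13*(-25)) - 8*(3 + 5)) = -46*(((8 - 7*I) - 325) - 8*8) = -46*((-317 - 7*I) - 64) = -46*(-381 - 7*I) = 17526 + 322*I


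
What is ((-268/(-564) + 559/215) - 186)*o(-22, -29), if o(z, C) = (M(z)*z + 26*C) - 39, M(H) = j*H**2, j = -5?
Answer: -6763670014/705 ≈ -9.5939e+6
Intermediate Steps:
M(H) = -5*H**2
o(z, C) = -39 - 5*z**3 + 26*C (o(z, C) = ((-5*z**2)*z + 26*C) - 39 = (-5*z**3 + 26*C) - 39 = -39 - 5*z**3 + 26*C)
((-268/(-564) + 559/215) - 186)*o(-22, -29) = ((-268/(-564) + 559/215) - 186)*(-39 - 5*(-22)**3 + 26*(-29)) = ((-268*(-1/564) + 559*(1/215)) - 186)*(-39 - 5*(-10648) - 754) = ((67/141 + 13/5) - 186)*(-39 + 53240 - 754) = (2168/705 - 186)*52447 = -128962/705*52447 = -6763670014/705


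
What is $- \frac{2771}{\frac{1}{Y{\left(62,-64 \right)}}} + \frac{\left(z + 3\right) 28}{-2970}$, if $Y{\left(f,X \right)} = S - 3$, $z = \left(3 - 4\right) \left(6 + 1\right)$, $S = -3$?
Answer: $\frac{24689666}{1485} \approx 16626.0$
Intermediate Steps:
$z = -7$ ($z = \left(-1\right) 7 = -7$)
$Y{\left(f,X \right)} = -6$ ($Y{\left(f,X \right)} = -3 - 3 = -6$)
$- \frac{2771}{\frac{1}{Y{\left(62,-64 \right)}}} + \frac{\left(z + 3\right) 28}{-2970} = - \frac{2771}{\frac{1}{-6}} + \frac{\left(-7 + 3\right) 28}{-2970} = - \frac{2771}{- \frac{1}{6}} + \left(-4\right) 28 \left(- \frac{1}{2970}\right) = \left(-2771\right) \left(-6\right) - - \frac{56}{1485} = 16626 + \frac{56}{1485} = \frac{24689666}{1485}$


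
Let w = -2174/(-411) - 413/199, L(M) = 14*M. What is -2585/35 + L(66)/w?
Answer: 393100741/1840181 ≈ 213.62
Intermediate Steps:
w = 262883/81789 (w = -2174*(-1/411) - 413*1/199 = 2174/411 - 413/199 = 262883/81789 ≈ 3.2142)
-2585/35 + L(66)/w = -2585/35 + (14*66)/(262883/81789) = -2585*1/35 + 924*(81789/262883) = -517/7 + 75573036/262883 = 393100741/1840181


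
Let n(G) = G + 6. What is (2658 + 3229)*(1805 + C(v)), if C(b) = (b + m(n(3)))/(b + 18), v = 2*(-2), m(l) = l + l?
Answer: 10631922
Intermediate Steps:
n(G) = 6 + G
m(l) = 2*l
v = -4
C(b) = 1 (C(b) = (b + 2*(6 + 3))/(b + 18) = (b + 2*9)/(18 + b) = (b + 18)/(18 + b) = (18 + b)/(18 + b) = 1)
(2658 + 3229)*(1805 + C(v)) = (2658 + 3229)*(1805 + 1) = 5887*1806 = 10631922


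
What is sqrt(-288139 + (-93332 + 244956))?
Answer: I*sqrt(136515) ≈ 369.48*I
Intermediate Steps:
sqrt(-288139 + (-93332 + 244956)) = sqrt(-288139 + 151624) = sqrt(-136515) = I*sqrt(136515)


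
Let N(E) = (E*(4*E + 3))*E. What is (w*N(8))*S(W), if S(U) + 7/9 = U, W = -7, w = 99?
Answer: -1724800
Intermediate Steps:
N(E) = E**2*(3 + 4*E) (N(E) = (E*(3 + 4*E))*E = E**2*(3 + 4*E))
S(U) = -7/9 + U
(w*N(8))*S(W) = (99*(8**2*(3 + 4*8)))*(-7/9 - 7) = (99*(64*(3 + 32)))*(-70/9) = (99*(64*35))*(-70/9) = (99*2240)*(-70/9) = 221760*(-70/9) = -1724800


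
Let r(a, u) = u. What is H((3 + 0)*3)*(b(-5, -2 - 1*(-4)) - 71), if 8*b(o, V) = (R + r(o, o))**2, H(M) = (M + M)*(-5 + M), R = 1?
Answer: -4968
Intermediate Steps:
H(M) = 2*M*(-5 + M) (H(M) = (2*M)*(-5 + M) = 2*M*(-5 + M))
b(o, V) = (1 + o)**2/8
H((3 + 0)*3)*(b(-5, -2 - 1*(-4)) - 71) = (2*((3 + 0)*3)*(-5 + (3 + 0)*3))*((1 - 5)**2/8 - 71) = (2*(3*3)*(-5 + 3*3))*((1/8)*(-4)**2 - 71) = (2*9*(-5 + 9))*((1/8)*16 - 71) = (2*9*4)*(2 - 71) = 72*(-69) = -4968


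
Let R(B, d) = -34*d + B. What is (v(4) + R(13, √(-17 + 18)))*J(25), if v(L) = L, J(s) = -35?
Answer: 595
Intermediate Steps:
R(B, d) = B - 34*d
(v(4) + R(13, √(-17 + 18)))*J(25) = (4 + (13 - 34*√(-17 + 18)))*(-35) = (4 + (13 - 34*√1))*(-35) = (4 + (13 - 34*1))*(-35) = (4 + (13 - 34))*(-35) = (4 - 21)*(-35) = -17*(-35) = 595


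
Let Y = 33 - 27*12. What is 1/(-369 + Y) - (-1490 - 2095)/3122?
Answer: 1181489/1030260 ≈ 1.1468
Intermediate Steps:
Y = -291 (Y = 33 - 324 = -291)
1/(-369 + Y) - (-1490 - 2095)/3122 = 1/(-369 - 291) - (-1490 - 2095)/3122 = 1/(-660) - (-3585)/3122 = -1/660 - 1*(-3585/3122) = -1/660 + 3585/3122 = 1181489/1030260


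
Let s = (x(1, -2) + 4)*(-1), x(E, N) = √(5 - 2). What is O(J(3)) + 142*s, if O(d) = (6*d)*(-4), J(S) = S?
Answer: -640 - 142*√3 ≈ -885.95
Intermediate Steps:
x(E, N) = √3
s = -4 - √3 (s = (√3 + 4)*(-1) = (4 + √3)*(-1) = -4 - √3 ≈ -5.7320)
O(d) = -24*d
O(J(3)) + 142*s = -24*3 + 142*(-4 - √3) = -72 + (-568 - 142*√3) = -640 - 142*√3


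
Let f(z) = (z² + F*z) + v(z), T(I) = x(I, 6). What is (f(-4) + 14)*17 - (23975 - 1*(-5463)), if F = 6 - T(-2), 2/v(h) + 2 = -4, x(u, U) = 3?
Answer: -87413/3 ≈ -29138.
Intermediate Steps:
v(h) = -⅓ (v(h) = 2/(-2 - 4) = 2/(-6) = 2*(-⅙) = -⅓)
T(I) = 3
F = 3 (F = 6 - 1*3 = 6 - 3 = 3)
f(z) = -⅓ + z² + 3*z (f(z) = (z² + 3*z) - ⅓ = -⅓ + z² + 3*z)
(f(-4) + 14)*17 - (23975 - 1*(-5463)) = ((-⅓ + (-4)² + 3*(-4)) + 14)*17 - (23975 - 1*(-5463)) = ((-⅓ + 16 - 12) + 14)*17 - (23975 + 5463) = (11/3 + 14)*17 - 1*29438 = (53/3)*17 - 29438 = 901/3 - 29438 = -87413/3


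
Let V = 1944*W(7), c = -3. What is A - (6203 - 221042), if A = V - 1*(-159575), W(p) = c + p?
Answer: 382190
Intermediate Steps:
W(p) = -3 + p
V = 7776 (V = 1944*(-3 + 7) = 1944*4 = 7776)
A = 167351 (A = 7776 - 1*(-159575) = 7776 + 159575 = 167351)
A - (6203 - 221042) = 167351 - (6203 - 221042) = 167351 - 1*(-214839) = 167351 + 214839 = 382190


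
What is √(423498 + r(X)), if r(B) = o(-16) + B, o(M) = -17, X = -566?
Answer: √422915 ≈ 650.32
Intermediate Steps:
r(B) = -17 + B
√(423498 + r(X)) = √(423498 + (-17 - 566)) = √(423498 - 583) = √422915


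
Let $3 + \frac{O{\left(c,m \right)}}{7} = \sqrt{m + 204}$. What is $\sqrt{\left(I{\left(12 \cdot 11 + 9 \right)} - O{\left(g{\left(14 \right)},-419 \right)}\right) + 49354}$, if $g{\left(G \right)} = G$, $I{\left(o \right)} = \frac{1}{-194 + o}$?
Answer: $\frac{\sqrt{138694322 - 19663 i \sqrt{215}}}{53} \approx 222.2 - 0.23096 i$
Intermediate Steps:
$O{\left(c,m \right)} = -21 + 7 \sqrt{204 + m}$ ($O{\left(c,m \right)} = -21 + 7 \sqrt{m + 204} = -21 + 7 \sqrt{204 + m}$)
$\sqrt{\left(I{\left(12 \cdot 11 + 9 \right)} - O{\left(g{\left(14 \right)},-419 \right)}\right) + 49354} = \sqrt{\left(\frac{1}{-194 + \left(12 \cdot 11 + 9\right)} - \left(-21 + 7 \sqrt{204 - 419}\right)\right) + 49354} = \sqrt{\left(\frac{1}{-194 + \left(132 + 9\right)} - \left(-21 + 7 \sqrt{-215}\right)\right) + 49354} = \sqrt{\left(\frac{1}{-194 + 141} - \left(-21 + 7 i \sqrt{215}\right)\right) + 49354} = \sqrt{\left(\frac{1}{-53} - \left(-21 + 7 i \sqrt{215}\right)\right) + 49354} = \sqrt{\left(- \frac{1}{53} + \left(21 - 7 i \sqrt{215}\right)\right) + 49354} = \sqrt{\left(\frac{1112}{53} - 7 i \sqrt{215}\right) + 49354} = \sqrt{\frac{2616874}{53} - 7 i \sqrt{215}}$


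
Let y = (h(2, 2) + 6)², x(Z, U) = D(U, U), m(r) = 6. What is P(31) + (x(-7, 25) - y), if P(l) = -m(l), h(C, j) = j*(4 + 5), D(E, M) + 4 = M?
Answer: -561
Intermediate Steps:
D(E, M) = -4 + M
x(Z, U) = -4 + U
h(C, j) = 9*j (h(C, j) = j*9 = 9*j)
P(l) = -6 (P(l) = -1*6 = -6)
y = 576 (y = (9*2 + 6)² = (18 + 6)² = 24² = 576)
P(31) + (x(-7, 25) - y) = -6 + ((-4 + 25) - 1*576) = -6 + (21 - 576) = -6 - 555 = -561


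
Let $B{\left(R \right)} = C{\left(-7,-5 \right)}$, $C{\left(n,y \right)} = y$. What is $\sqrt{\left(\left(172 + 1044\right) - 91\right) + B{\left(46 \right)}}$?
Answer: $4 \sqrt{70} \approx 33.466$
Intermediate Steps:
$B{\left(R \right)} = -5$
$\sqrt{\left(\left(172 + 1044\right) - 91\right) + B{\left(46 \right)}} = \sqrt{\left(\left(172 + 1044\right) - 91\right) - 5} = \sqrt{\left(1216 - 91\right) - 5} = \sqrt{1125 - 5} = \sqrt{1120} = 4 \sqrt{70}$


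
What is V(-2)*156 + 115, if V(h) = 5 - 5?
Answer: 115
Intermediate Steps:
V(h) = 0
V(-2)*156 + 115 = 0*156 + 115 = 0 + 115 = 115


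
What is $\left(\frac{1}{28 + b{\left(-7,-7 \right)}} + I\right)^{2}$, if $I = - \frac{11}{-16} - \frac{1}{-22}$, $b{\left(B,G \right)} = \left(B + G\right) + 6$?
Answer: $\frac{474721}{774400} \approx 0.61302$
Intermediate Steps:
$b{\left(B,G \right)} = 6 + B + G$
$I = \frac{129}{176}$ ($I = \left(-11\right) \left(- \frac{1}{16}\right) - - \frac{1}{22} = \frac{11}{16} + \frac{1}{22} = \frac{129}{176} \approx 0.73295$)
$\left(\frac{1}{28 + b{\left(-7,-7 \right)}} + I\right)^{2} = \left(\frac{1}{28 - 8} + \frac{129}{176}\right)^{2} = \left(\frac{1}{20} + \frac{129}{176}\right)^{2} = \left(\frac{689}{880}\right)^{2} = \frac{474721}{774400}$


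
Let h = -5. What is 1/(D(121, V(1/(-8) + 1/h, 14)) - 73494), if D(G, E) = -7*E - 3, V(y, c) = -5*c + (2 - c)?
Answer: -1/72923 ≈ -1.3713e-5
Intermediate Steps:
V(y, c) = 2 - 6*c
D(G, E) = -3 - 7*E
1/(D(121, V(1/(-8) + 1/h, 14)) - 73494) = 1/((-3 - 7*(2 - 6*14)) - 73494) = 1/((-3 - 7*(2 - 84)) - 73494) = 1/((-3 - 7*(-82)) - 73494) = 1/((-3 + 574) - 73494) = 1/(571 - 73494) = 1/(-72923) = -1/72923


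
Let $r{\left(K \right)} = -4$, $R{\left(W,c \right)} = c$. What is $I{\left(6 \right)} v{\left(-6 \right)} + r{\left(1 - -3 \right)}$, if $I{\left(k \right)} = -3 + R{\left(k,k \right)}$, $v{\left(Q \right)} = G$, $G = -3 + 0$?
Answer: $-13$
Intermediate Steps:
$G = -3$
$v{\left(Q \right)} = -3$
$I{\left(k \right)} = -3 + k$
$I{\left(6 \right)} v{\left(-6 \right)} + r{\left(1 - -3 \right)} = \left(-3 + 6\right) \left(-3\right) - 4 = 3 \left(-3\right) - 4 = -9 - 4 = -13$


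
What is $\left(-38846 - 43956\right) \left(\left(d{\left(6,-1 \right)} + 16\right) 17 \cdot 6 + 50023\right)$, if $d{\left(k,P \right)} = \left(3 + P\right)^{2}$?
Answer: $-4310920526$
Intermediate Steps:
$\left(-38846 - 43956\right) \left(\left(d{\left(6,-1 \right)} + 16\right) 17 \cdot 6 + 50023\right) = \left(-38846 - 43956\right) \left(\left(\left(3 - 1\right)^{2} + 16\right) 17 \cdot 6 + 50023\right) = - 82802 \left(\left(2^{2} + 16\right) 17 \cdot 6 + 50023\right) = - 82802 \left(\left(4 + 16\right) 17 \cdot 6 + 50023\right) = - 82802 \left(20 \cdot 17 \cdot 6 + 50023\right) = - 82802 \left(340 \cdot 6 + 50023\right) = - 82802 \left(2040 + 50023\right) = \left(-82802\right) 52063 = -4310920526$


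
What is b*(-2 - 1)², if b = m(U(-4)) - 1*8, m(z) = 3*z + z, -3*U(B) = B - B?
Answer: -72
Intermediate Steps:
U(B) = 0 (U(B) = -(B - B)/3 = -⅓*0 = 0)
m(z) = 4*z
b = -8 (b = 4*0 - 1*8 = 0 - 8 = -8)
b*(-2 - 1)² = -8*(-2 - 1)² = -8*(-3)² = -8*9 = -72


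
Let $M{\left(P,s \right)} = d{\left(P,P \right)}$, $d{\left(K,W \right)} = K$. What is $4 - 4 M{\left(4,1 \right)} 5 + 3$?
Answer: $-317$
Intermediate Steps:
$M{\left(P,s \right)} = P$
$4 - 4 M{\left(4,1 \right)} 5 + 3 = 4 \left(-4\right) 4 \cdot 5 + 3 = 4 \left(\left(-16\right) 5\right) + 3 = 4 \left(-80\right) + 3 = -320 + 3 = -317$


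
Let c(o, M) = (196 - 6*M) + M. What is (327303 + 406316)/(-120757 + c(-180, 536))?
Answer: -733619/123241 ≈ -5.9527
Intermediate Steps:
c(o, M) = 196 - 5*M
(327303 + 406316)/(-120757 + c(-180, 536)) = (327303 + 406316)/(-120757 + (196 - 5*536)) = 733619/(-120757 + (196 - 2680)) = 733619/(-120757 - 2484) = 733619/(-123241) = 733619*(-1/123241) = -733619/123241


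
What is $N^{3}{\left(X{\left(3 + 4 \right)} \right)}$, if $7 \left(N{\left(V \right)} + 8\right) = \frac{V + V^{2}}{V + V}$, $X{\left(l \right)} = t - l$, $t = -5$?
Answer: $- \frac{1860867}{2744} \approx -678.16$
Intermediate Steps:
$X{\left(l \right)} = -5 - l$
$N{\left(V \right)} = -8 + \frac{V + V^{2}}{14 V}$ ($N{\left(V \right)} = -8 + \frac{\left(V + V^{2}\right) \frac{1}{V + V}}{7} = -8 + \frac{\left(V + V^{2}\right) \frac{1}{2 V}}{7} = -8 + \frac{\frac{1}{2} \frac{1}{V} \left(V + V^{2}\right)}{7} = -8 + \frac{V + V^{2}}{14 V}$)
$N^{3}{\left(X{\left(3 + 4 \right)} \right)} = \left(- \frac{111}{14} + \frac{-5 - \left(3 + 4\right)}{14}\right)^{3} = \left(- \frac{111}{14} + \frac{-5 - 7}{14}\right)^{3} = \left(- \frac{111}{14} + \frac{1}{14} \left(-12\right)\right)^{3} = \left(- \frac{111}{14} - \frac{6}{7}\right)^{3} = \left(- \frac{123}{14}\right)^{3} = - \frac{1860867}{2744}$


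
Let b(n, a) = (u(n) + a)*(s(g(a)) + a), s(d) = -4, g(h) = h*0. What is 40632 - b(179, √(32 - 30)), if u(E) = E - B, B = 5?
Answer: 41326 - 170*√2 ≈ 41086.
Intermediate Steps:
g(h) = 0
u(E) = -5 + E (u(E) = E - 1*5 = E - 5 = -5 + E)
b(n, a) = (-4 + a)*(-5 + a + n) (b(n, a) = ((-5 + n) + a)*(-4 + a) = (-5 + a + n)*(-4 + a) = (-4 + a)*(-5 + a + n))
40632 - b(179, √(32 - 30)) = 40632 - (20 + (√(32 - 30))² - 9*√(32 - 30) - 4*179 + √(32 - 30)*179) = 40632 - (20 + (√2)² - 9*√2 - 716 + √2*179) = 40632 - (20 + 2 - 9*√2 - 716 + 179*√2) = 40632 - (-694 + 170*√2) = 40632 + (694 - 170*√2) = 41326 - 170*√2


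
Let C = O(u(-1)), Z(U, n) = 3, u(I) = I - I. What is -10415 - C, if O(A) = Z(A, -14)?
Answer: -10418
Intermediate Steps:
u(I) = 0
O(A) = 3
C = 3
-10415 - C = -10415 - 1*3 = -10415 - 3 = -10418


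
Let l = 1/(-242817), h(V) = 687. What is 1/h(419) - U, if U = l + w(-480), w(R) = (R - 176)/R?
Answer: -759124591/556050930 ≈ -1.3652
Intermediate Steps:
w(R) = (-176 + R)/R
l = -1/242817 ≈ -4.1183e-6
U = 1106163/809390 (U = -1/242817 + (-176 - 480)/(-480) = -1/242817 - 1/480*(-656) = -1/242817 + 41/30 = 1106163/809390 ≈ 1.3667)
1/h(419) - U = 1/687 - 1*1106163/809390 = 1/687 - 1106163/809390 = -759124591/556050930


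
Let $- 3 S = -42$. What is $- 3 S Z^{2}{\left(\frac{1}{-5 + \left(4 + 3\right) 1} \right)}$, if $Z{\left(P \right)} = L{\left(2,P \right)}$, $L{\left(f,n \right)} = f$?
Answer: $-168$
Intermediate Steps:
$S = 14$ ($S = \left(- \frac{1}{3}\right) \left(-42\right) = 14$)
$Z{\left(P \right)} = 2$
$- 3 S Z^{2}{\left(\frac{1}{-5 + \left(4 + 3\right) 1} \right)} = \left(-3\right) 14 \cdot 2^{2} = \left(-42\right) 4 = -168$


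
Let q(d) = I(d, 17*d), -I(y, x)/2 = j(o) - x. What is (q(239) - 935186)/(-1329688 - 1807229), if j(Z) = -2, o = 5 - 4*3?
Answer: 927056/3136917 ≈ 0.29553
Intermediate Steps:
o = -7 (o = 5 - 12 = -7)
I(y, x) = 4 + 2*x (I(y, x) = -2*(-2 - x) = 4 + 2*x)
q(d) = 4 + 34*d (q(d) = 4 + 2*(17*d) = 4 + 34*d)
(q(239) - 935186)/(-1329688 - 1807229) = ((4 + 34*239) - 935186)/(-1329688 - 1807229) = ((4 + 8126) - 935186)/(-3136917) = (8130 - 935186)*(-1/3136917) = -927056*(-1/3136917) = 927056/3136917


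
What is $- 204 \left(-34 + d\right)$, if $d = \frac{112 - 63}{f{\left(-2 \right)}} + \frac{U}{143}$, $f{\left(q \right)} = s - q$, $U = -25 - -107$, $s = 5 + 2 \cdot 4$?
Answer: $\frac{4399124}{715} \approx 6152.6$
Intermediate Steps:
$s = 13$ ($s = 5 + 8 = 13$)
$U = 82$ ($U = -25 + 107 = 82$)
$f{\left(q \right)} = 13 - q$
$d = \frac{8237}{2145}$ ($d = \frac{112 - 63}{13 - -2} + \frac{82}{143} = \frac{112 - 63}{13 + 2} + 82 \cdot \frac{1}{143} = \frac{49}{15} + \frac{82}{143} = \frac{8237}{2145} \approx 3.8401$)
$- 204 \left(-34 + d\right) = - 204 \left(-34 + \frac{8237}{2145}\right) = \left(-204\right) \left(- \frac{64693}{2145}\right) = \frac{4399124}{715}$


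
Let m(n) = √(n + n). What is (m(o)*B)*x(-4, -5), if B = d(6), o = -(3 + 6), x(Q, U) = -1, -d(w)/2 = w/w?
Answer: 6*I*√2 ≈ 8.4853*I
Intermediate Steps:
d(w) = -2 (d(w) = -2*w/w = -2*1 = -2)
o = -9 (o = -1*9 = -9)
B = -2
m(n) = √2*√n (m(n) = √(2*n) = √2*√n)
(m(o)*B)*x(-4, -5) = ((√2*√(-9))*(-2))*(-1) = ((√2*(3*I))*(-2))*(-1) = ((3*I*√2)*(-2))*(-1) = -6*I*√2*(-1) = 6*I*√2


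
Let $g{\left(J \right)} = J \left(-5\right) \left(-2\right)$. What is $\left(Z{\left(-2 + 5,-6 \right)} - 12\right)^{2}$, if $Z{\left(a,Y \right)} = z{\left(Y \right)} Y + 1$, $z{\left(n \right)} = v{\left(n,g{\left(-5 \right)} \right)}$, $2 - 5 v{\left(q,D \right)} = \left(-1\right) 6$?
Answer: $\frac{10609}{25} \approx 424.36$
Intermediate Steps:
$g{\left(J \right)} = 10 J$ ($g{\left(J \right)} = - 5 J \left(-2\right) = 10 J$)
$v{\left(q,D \right)} = \frac{8}{5}$ ($v{\left(q,D \right)} = \frac{2}{5} - \frac{\left(-1\right) 6}{5} = \frac{2}{5} - - \frac{6}{5} = \frac{2}{5} + \frac{6}{5} = \frac{8}{5}$)
$z{\left(n \right)} = \frac{8}{5}$
$Z{\left(a,Y \right)} = 1 + \frac{8 Y}{5}$ ($Z{\left(a,Y \right)} = \frac{8 Y}{5} + 1 = 1 + \frac{8 Y}{5}$)
$\left(Z{\left(-2 + 5,-6 \right)} - 12\right)^{2} = \left(\left(1 + \frac{8}{5} \left(-6\right)\right) - 12\right)^{2} = \left(\left(1 - \frac{48}{5}\right) - 12\right)^{2} = \left(- \frac{43}{5} - 12\right)^{2} = \left(- \frac{103}{5}\right)^{2} = \frac{10609}{25}$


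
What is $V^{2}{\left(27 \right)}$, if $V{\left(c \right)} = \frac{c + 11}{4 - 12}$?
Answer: $\frac{361}{16} \approx 22.563$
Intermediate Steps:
$V{\left(c \right)} = - \frac{11}{8} - \frac{c}{8}$ ($V{\left(c \right)} = \frac{11 + c}{-8} = \left(11 + c\right) \left(- \frac{1}{8}\right) = - \frac{11}{8} - \frac{c}{8}$)
$V^{2}{\left(27 \right)} = \left(- \frac{11}{8} - \frac{27}{8}\right)^{2} = \left(- \frac{19}{4}\right)^{2} = \frac{361}{16}$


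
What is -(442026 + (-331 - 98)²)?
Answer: -626067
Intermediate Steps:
-(442026 + (-331 - 98)²) = -(442026 + (-429)²) = -(442026 + 184041) = -1*626067 = -626067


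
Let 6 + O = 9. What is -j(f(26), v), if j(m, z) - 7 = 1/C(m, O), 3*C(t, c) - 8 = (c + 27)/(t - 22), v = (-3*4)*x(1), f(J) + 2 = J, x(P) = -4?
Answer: -164/23 ≈ -7.1304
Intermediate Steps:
f(J) = -2 + J
O = 3 (O = -6 + 9 = 3)
v = 48 (v = -3*4*(-4) = -12*(-4) = 48)
C(t, c) = 8/3 + (27 + c)/(3*(-22 + t)) (C(t, c) = 8/3 + ((c + 27)/(t - 22))/3 = 8/3 + ((27 + c)/(-22 + t))/3 = 8/3 + (27 + c)/(3*(-22 + t)))
j(m, z) = 7 + 3*(-22 + m)/(-146 + 8*m) (j(m, z) = 7 + 1/((-149 + 3 + 8*m)/(3*(-22 + m))) = 7 + 1/((-146 + 8*m)/(3*(-22 + m))) = 7 + 3*(-22 + m)/(-146 + 8*m))
-j(f(26), v) = -(-1088 + 59*(-2 + 26))/(2*(-73 + 4*(-2 + 26))) = -(-1088 + 59*24)/(2*(-73 + 4*24)) = -(-1088 + 1416)/(2*(-73 + 96)) = -328/(2*23) = -1*164/23 = -164/23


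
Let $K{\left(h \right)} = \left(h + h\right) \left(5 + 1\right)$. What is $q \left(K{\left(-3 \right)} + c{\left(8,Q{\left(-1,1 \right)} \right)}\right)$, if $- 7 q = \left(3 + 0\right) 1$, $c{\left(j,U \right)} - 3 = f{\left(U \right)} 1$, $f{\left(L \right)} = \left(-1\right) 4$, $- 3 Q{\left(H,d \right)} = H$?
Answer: $\frac{111}{7} \approx 15.857$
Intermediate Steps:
$Q{\left(H,d \right)} = - \frac{H}{3}$
$f{\left(L \right)} = -4$
$c{\left(j,U \right)} = -1$ ($c{\left(j,U \right)} = 3 - 4 = -1$)
$q = - \frac{3}{7}$ ($q = - \frac{\left(3 + 0\right) 1}{7} = - \frac{3 \cdot 1}{7} = \left(- \frac{1}{7}\right) 3 = - \frac{3}{7} \approx -0.42857$)
$K{\left(h \right)} = 12 h$ ($K{\left(h \right)} = 2 h 6 = 12 h$)
$q \left(K{\left(-3 \right)} + c{\left(8,Q{\left(-1,1 \right)} \right)}\right) = - \frac{3 \left(12 \left(-3\right) - 1\right)}{7} = - \frac{3 \left(-36 - 1\right)}{7} = \left(- \frac{3}{7}\right) \left(-37\right) = \frac{111}{7}$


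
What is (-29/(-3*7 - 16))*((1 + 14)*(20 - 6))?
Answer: 6090/37 ≈ 164.59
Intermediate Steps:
(-29/(-3*7 - 16))*((1 + 14)*(20 - 6)) = (-29/(-21 - 16))*(15*14) = -29/(-37)*210 = -29*(-1/37)*210 = (29/37)*210 = 6090/37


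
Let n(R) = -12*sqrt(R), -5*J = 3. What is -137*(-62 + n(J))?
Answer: 8494 + 1644*I*sqrt(15)/5 ≈ 8494.0 + 1273.4*I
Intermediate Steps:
J = -3/5 (J = -1/5*3 = -3/5 ≈ -0.60000)
-137*(-62 + n(J)) = -137*(-62 - 12*I*sqrt(15)/5) = 8494 + 1644*I*sqrt(15)/5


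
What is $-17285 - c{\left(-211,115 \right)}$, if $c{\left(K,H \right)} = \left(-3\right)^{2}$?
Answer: $-17294$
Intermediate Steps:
$c{\left(K,H \right)} = 9$
$-17285 - c{\left(-211,115 \right)} = -17285 - 9 = -17294$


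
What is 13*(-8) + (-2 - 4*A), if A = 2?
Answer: -114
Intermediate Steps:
13*(-8) + (-2 - 4*A) = 13*(-8) + (-2 - 4*2) = -104 + (-2 - 8) = -104 - 10 = -114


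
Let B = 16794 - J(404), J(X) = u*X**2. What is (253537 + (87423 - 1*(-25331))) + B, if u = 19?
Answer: -2718019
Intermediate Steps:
J(X) = 19*X**2
B = -3084310 (B = 16794 - 19*404**2 = 16794 - 19*163216 = 16794 - 1*3101104 = 16794 - 3101104 = -3084310)
(253537 + (87423 - 1*(-25331))) + B = (253537 + (87423 - 1*(-25331))) - 3084310 = (253537 + (87423 + 25331)) - 3084310 = (253537 + 112754) - 3084310 = 366291 - 3084310 = -2718019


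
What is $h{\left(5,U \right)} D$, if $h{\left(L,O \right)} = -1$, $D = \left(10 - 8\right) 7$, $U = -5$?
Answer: $-14$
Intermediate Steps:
$D = 14$ ($D = 2 \cdot 7 = 14$)
$h{\left(5,U \right)} D = \left(-1\right) 14 = -14$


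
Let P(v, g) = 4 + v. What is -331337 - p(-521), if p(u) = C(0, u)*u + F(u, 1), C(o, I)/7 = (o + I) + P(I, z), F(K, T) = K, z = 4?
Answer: -4116402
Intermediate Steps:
C(o, I) = 28 + 7*o + 14*I (C(o, I) = 7*((o + I) + (4 + I)) = 7*((I + o) + (4 + I)) = 7*(4 + o + 2*I) = 28 + 7*o + 14*I)
p(u) = u + u*(28 + 14*u) (p(u) = (28 + 7*0 + 14*u)*u + u = (28 + 0 + 14*u)*u + u = (28 + 14*u)*u + u = u*(28 + 14*u) + u = u + u*(28 + 14*u))
-331337 - p(-521) = -331337 - (-521)*(29 + 14*(-521)) = -331337 - (-521)*(29 - 7294) = -331337 - (-521)*(-7265) = -331337 - 1*3785065 = -331337 - 3785065 = -4116402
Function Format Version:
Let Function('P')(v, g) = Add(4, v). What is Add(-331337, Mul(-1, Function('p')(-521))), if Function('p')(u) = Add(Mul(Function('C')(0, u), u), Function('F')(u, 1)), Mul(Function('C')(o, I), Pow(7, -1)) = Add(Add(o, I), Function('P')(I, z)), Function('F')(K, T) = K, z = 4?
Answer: -4116402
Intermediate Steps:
Function('C')(o, I) = Add(28, Mul(7, o), Mul(14, I)) (Function('C')(o, I) = Mul(7, Add(Add(o, I), Add(4, I))) = Mul(7, Add(Add(I, o), Add(4, I))) = Mul(7, Add(4, o, Mul(2, I))) = Add(28, Mul(7, o), Mul(14, I)))
Function('p')(u) = Add(u, Mul(u, Add(28, Mul(14, u)))) (Function('p')(u) = Add(Mul(Add(28, Mul(7, 0), Mul(14, u)), u), u) = Add(Mul(Add(28, 0, Mul(14, u)), u), u) = Add(Mul(Add(28, Mul(14, u)), u), u) = Add(Mul(u, Add(28, Mul(14, u))), u) = Add(u, Mul(u, Add(28, Mul(14, u)))))
Add(-331337, Mul(-1, Function('p')(-521))) = Add(-331337, Mul(-1, Mul(-521, Add(29, Mul(14, -521))))) = Add(-331337, Mul(-1, Mul(-521, Add(29, -7294)))) = Add(-331337, Mul(-1, Mul(-521, -7265))) = Add(-331337, Mul(-1, 3785065)) = Add(-331337, -3785065) = -4116402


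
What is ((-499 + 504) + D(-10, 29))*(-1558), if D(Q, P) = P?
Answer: -52972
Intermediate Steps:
((-499 + 504) + D(-10, 29))*(-1558) = ((-499 + 504) + 29)*(-1558) = (5 + 29)*(-1558) = 34*(-1558) = -52972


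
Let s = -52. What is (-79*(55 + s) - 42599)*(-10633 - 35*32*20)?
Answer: 1415001588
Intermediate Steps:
(-79*(55 + s) - 42599)*(-10633 - 35*32*20) = (-79*(55 - 52) - 42599)*(-10633 - 35*32*20) = (-79*3 - 42599)*(-10633 - 1120*20) = (-237 - 42599)*(-10633 - 22400) = -42836*(-33033) = 1415001588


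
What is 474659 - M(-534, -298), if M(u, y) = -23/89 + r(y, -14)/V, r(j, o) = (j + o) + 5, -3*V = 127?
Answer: 5364991629/11303 ≈ 4.7465e+5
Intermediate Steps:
V = -127/3 (V = -1/3*127 = -127/3 ≈ -42.333)
r(j, o) = 5 + j + o
M(u, y) = -518/11303 - 3*y/127 (M(u, y) = -23/89 + (5 + y - 14)/(-127/3) = -23*1/89 + (-9 + y)*(-3/127) = -23/89 + (27/127 - 3*y/127) = -518/11303 - 3*y/127)
474659 - M(-534, -298) = 474659 - (-518/11303 - 3/127*(-298)) = 474659 - (-518/11303 + 894/127) = 474659 - 1*79048/11303 = 474659 - 79048/11303 = 5364991629/11303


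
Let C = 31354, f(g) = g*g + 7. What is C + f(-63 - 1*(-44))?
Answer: 31722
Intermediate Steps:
f(g) = 7 + g**2 (f(g) = g**2 + 7 = 7 + g**2)
C + f(-63 - 1*(-44)) = 31354 + (7 + (-63 - 1*(-44))**2) = 31354 + (7 + (-63 + 44)**2) = 31354 + (7 + (-19)**2) = 31354 + (7 + 361) = 31354 + 368 = 31722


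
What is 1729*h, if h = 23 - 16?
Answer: 12103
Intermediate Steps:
h = 7
1729*h = 1729*7 = 12103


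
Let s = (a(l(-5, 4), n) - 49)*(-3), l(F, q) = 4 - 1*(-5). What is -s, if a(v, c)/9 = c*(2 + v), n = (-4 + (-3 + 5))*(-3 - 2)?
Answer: 2823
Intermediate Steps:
n = 10 (n = (-4 + 2)*(-5) = -2*(-5) = 10)
l(F, q) = 9 (l(F, q) = 4 + 5 = 9)
a(v, c) = 9*c*(2 + v) (a(v, c) = 9*(c*(2 + v)) = 9*c*(2 + v))
s = -2823 (s = (9*10*(2 + 9) - 49)*(-3) = (9*10*11 - 49)*(-3) = (990 - 49)*(-3) = 941*(-3) = -2823)
-s = -1*(-2823) = 2823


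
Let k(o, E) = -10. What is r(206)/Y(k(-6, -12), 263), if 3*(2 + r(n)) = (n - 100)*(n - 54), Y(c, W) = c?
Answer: -8053/15 ≈ -536.87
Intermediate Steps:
r(n) = -2 + (-100 + n)*(-54 + n)/3 (r(n) = -2 + ((n - 100)*(n - 54))/3 = -2 + ((-100 + n)*(-54 + n))/3 = -2 + (-100 + n)*(-54 + n)/3)
r(206)/Y(k(-6, -12), 263) = (1798 - 154/3*206 + (⅓)*206²)/(-10) = (1798 - 31724/3 + (⅓)*42436)*(-⅒) = (1798 - 31724/3 + 42436/3)*(-⅒) = (16106/3)*(-⅒) = -8053/15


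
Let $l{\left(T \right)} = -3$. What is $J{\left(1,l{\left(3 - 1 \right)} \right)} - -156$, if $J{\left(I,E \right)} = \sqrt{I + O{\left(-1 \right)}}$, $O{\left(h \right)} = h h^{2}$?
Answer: $156$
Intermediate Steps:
$O{\left(h \right)} = h^{3}$
$J{\left(I,E \right)} = \sqrt{-1 + I}$ ($J{\left(I,E \right)} = \sqrt{I + \left(-1\right)^{3}} = \sqrt{I - 1} = \sqrt{-1 + I}$)
$J{\left(1,l{\left(3 - 1 \right)} \right)} - -156 = \sqrt{-1 + 1} - -156 = \sqrt{0} + 156 = 0 + 156 = 156$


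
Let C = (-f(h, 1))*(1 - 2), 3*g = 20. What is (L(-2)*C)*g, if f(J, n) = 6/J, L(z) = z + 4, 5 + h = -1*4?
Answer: -80/9 ≈ -8.8889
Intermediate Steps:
g = 20/3 (g = (⅓)*20 = 20/3 ≈ 6.6667)
h = -9 (h = -5 - 1*4 = -5 - 4 = -9)
L(z) = 4 + z
C = -⅔ (C = (-6/(-9))*(1 - 2) = -6*(-1)/9*(-1) = -1*(-⅔)*(-1) = (⅔)*(-1) = -⅔ ≈ -0.66667)
(L(-2)*C)*g = ((4 - 2)*(-⅔))*(20/3) = (2*(-⅔))*(20/3) = -4/3*20/3 = -80/9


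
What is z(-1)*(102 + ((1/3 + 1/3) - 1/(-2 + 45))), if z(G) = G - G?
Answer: 0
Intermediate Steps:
z(G) = 0
z(-1)*(102 + ((1/3 + 1/3) - 1/(-2 + 45))) = 0*(102 + ((1/3 + 1/3) - 1/(-2 + 45))) = 0*(102 + ((1*(⅓) + 1*(⅓)) - 1/43)) = 0*(102 + ((⅓ + ⅓) - 1*1/43)) = 0*(102 + (⅔ - 1/43)) = 0*(102 + 83/129) = 0*(13241/129) = 0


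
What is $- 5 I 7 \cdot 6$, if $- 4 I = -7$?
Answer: $- \frac{735}{2} \approx -367.5$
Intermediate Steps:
$I = \frac{7}{4}$ ($I = \left(- \frac{1}{4}\right) \left(-7\right) = \frac{7}{4} \approx 1.75$)
$- 5 I 7 \cdot 6 = \left(-5\right) \frac{7}{4} \cdot 7 \cdot 6 = \left(- \frac{35}{4}\right) 42 = - \frac{735}{2}$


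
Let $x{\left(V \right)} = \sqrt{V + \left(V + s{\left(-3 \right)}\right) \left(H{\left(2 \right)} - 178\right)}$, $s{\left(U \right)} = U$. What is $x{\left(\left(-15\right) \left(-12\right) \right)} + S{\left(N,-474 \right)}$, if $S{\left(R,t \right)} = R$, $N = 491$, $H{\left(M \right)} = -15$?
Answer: $491 + i \sqrt{33981} \approx 491.0 + 184.34 i$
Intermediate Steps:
$x{\left(V \right)} = \sqrt{579 - 192 V}$ ($x{\left(V \right)} = \sqrt{V + \left(V - 3\right) \left(-15 - 178\right)} = \sqrt{V + \left(-3 + V\right) \left(-193\right)} = \sqrt{V - \left(-579 + 193 V\right)} = \sqrt{579 - 192 V}$)
$x{\left(\left(-15\right) \left(-12\right) \right)} + S{\left(N,-474 \right)} = \sqrt{579 - 192 \left(\left(-15\right) \left(-12\right)\right)} + 491 = \sqrt{579 - 34560} + 491 = \sqrt{-33981} + 491 = i \sqrt{33981} + 491 = 491 + i \sqrt{33981}$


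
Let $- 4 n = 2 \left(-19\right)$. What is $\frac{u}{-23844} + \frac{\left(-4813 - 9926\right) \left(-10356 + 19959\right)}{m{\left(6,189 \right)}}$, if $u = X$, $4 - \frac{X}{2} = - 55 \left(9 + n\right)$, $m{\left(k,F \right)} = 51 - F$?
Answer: $\frac{187491472323}{182804} \approx 1.0256 \cdot 10^{6}$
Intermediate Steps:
$n = \frac{19}{2}$ ($n = - \frac{2 \left(-19\right)}{4} = \left(- \frac{1}{4}\right) \left(-38\right) = \frac{19}{2} \approx 9.5$)
$X = 2043$ ($X = 8 - 2 \left(- 55 \left(9 + \frac{19}{2}\right)\right) = 8 - 2 \left(\left(-55\right) \frac{37}{2}\right) = 8 - -2035 = 8 + 2035 = 2043$)
$u = 2043$
$\frac{u}{-23844} + \frac{\left(-4813 - 9926\right) \left(-10356 + 19959\right)}{m{\left(6,189 \right)}} = \frac{2043}{-23844} + \frac{\left(-4813 - 9926\right) \left(-10356 + 19959\right)}{51 - 189} = 2043 \left(- \frac{1}{23844}\right) + \frac{\left(-14739\right) 9603}{51 - 189} = - \frac{681}{7948} - \frac{141538617}{-138} = - \frac{681}{7948} - - \frac{47179539}{46} = - \frac{681}{7948} + \frac{47179539}{46} = \frac{187491472323}{182804}$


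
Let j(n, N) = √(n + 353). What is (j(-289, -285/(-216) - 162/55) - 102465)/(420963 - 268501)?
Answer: -102457/152462 ≈ -0.67202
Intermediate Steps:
j(n, N) = √(353 + n)
(j(-289, -285/(-216) - 162/55) - 102465)/(420963 - 268501) = (√(353 - 289) - 102465)/(420963 - 268501) = (√64 - 102465)/152462 = (8 - 102465)*(1/152462) = -102457*1/152462 = -102457/152462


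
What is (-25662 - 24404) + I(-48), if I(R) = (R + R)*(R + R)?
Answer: -40850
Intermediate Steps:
I(R) = 4*R² (I(R) = (2*R)*(2*R) = 4*R²)
(-25662 - 24404) + I(-48) = (-25662 - 24404) + 4*(-48)² = -50066 + 4*2304 = -50066 + 9216 = -40850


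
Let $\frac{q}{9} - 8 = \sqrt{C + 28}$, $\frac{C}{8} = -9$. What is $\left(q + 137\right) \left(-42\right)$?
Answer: $-8778 - 756 i \sqrt{11} \approx -8778.0 - 2507.4 i$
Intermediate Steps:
$C = -72$ ($C = 8 \left(-9\right) = -72$)
$q = 72 + 18 i \sqrt{11}$ ($q = 72 + 9 \sqrt{-72 + 28} = 72 + 9 \sqrt{-44} = 72 + 9 \cdot 2 i \sqrt{11} = 72 + 18 i \sqrt{11} \approx 72.0 + 59.699 i$)
$\left(q + 137\right) \left(-42\right) = \left(\left(72 + 18 i \sqrt{11}\right) + 137\right) \left(-42\right) = \left(209 + 18 i \sqrt{11}\right) \left(-42\right) = -8778 - 756 i \sqrt{11}$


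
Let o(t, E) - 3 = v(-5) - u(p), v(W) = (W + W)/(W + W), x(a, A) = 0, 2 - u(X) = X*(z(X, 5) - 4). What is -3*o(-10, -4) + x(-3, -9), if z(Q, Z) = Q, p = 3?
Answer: 3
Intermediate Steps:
u(X) = 2 - X*(-4 + X) (u(X) = 2 - X*(X - 4) = 2 - X*(-4 + X))
v(W) = 1 (v(W) = (2*W)/((2*W)) = (2*W)*(1/(2*W)) = 1)
o(t, E) = -1 (o(t, E) = 3 + (1 - (2 - 1*3² + 4*3)) = 3 + (1 - (2 - 1*9 + 12)) = 3 + (1 - (2 - 9 + 12)) = 3 + (1 - 1*5) = 3 + (1 - 5) = 3 - 4 = -1)
-3*o(-10, -4) + x(-3, -9) = -3*(-1) + 0 = 3 + 0 = 3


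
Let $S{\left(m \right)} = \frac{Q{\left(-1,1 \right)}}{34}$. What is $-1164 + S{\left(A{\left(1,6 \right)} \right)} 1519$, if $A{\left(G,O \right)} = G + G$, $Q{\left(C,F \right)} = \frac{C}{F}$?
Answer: $- \frac{41095}{34} \approx -1208.7$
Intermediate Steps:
$A{\left(G,O \right)} = 2 G$
$S{\left(m \right)} = - \frac{1}{34}$ ($S{\left(m \right)} = \frac{\left(-1\right) 1^{-1}}{34} = \left(-1\right) 1 \cdot \frac{1}{34} = \left(-1\right) \frac{1}{34} = - \frac{1}{34}$)
$-1164 + S{\left(A{\left(1,6 \right)} \right)} 1519 = -1164 - \frac{1519}{34} = - \frac{41095}{34}$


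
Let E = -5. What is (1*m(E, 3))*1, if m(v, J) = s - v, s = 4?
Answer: 9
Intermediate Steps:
m(v, J) = 4 - v
(1*m(E, 3))*1 = (1*(4 - 1*(-5)))*1 = (1*(4 + 5))*1 = (1*9)*1 = 9*1 = 9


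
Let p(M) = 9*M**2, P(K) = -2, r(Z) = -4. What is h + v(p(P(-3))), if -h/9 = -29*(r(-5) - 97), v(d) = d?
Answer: -26325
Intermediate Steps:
h = -26361 (h = -(-261)*(-4 - 97) = -(-261)*(-101) = -9*2929 = -26361)
h + v(p(P(-3))) = -26361 + 9*(-2)**2 = -26361 + 9*4 = -26361 + 36 = -26325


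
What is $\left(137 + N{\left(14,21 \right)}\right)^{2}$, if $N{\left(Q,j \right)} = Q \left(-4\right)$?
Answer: $6561$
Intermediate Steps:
$N{\left(Q,j \right)} = - 4 Q$
$\left(137 + N{\left(14,21 \right)}\right)^{2} = \left(137 - 56\right)^{2} = 81^{2} = 6561$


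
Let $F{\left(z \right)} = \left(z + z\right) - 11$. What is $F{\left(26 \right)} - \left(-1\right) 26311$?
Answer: $26352$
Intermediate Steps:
$F{\left(z \right)} = -11 + 2 z$ ($F{\left(z \right)} = 2 z - 11 = -11 + 2 z$)
$F{\left(26 \right)} - \left(-1\right) 26311 = \left(-11 + 2 \cdot 26\right) - \left(-1\right) 26311 = \left(-11 + 52\right) - -26311 = 41 + 26311 = 26352$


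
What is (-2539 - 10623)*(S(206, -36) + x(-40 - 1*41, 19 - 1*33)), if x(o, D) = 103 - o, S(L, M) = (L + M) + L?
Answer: -7370720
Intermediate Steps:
S(L, M) = M + 2*L
(-2539 - 10623)*(S(206, -36) + x(-40 - 1*41, 19 - 1*33)) = (-2539 - 10623)*((-36 + 2*206) + (103 - (-40 - 1*41))) = -13162*((-36 + 412) + (103 - (-40 - 41))) = -13162*(376 + (103 - 1*(-81))) = -13162*(376 + (103 + 81)) = -13162*(376 + 184) = -13162*560 = -7370720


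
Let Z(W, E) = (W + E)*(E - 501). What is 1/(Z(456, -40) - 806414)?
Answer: -1/1031470 ≈ -9.6949e-7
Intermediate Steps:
Z(W, E) = (-501 + E)*(E + W) (Z(W, E) = (E + W)*(-501 + E) = (-501 + E)*(E + W))
1/(Z(456, -40) - 806414) = 1/(((-40)**2 - 501*(-40) - 501*456 - 40*456) - 806414) = 1/((1600 + 20040 - 228456 - 18240) - 806414) = 1/(-225056 - 806414) = 1/(-1031470) = -1/1031470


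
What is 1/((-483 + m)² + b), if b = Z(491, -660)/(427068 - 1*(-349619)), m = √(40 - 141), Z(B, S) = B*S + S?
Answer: 776687*I/(2*(375139821*√101 + 90556881718*I)) ≈ 4.281e-6 + 1.7823e-7*I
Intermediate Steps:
Z(B, S) = S + B*S
m = I*√101 (m = √(-101) = I*√101 ≈ 10.05*I)
b = -324720/776687 (b = (-660*(1 + 491))/(427068 - 1*(-349619)) = (-660*492)/(427068 + 349619) = -324720/776687 ≈ -0.41808)
1/((-483 + m)² + b) = 1/((-483 + I*√101)² - 324720/776687) = 1/(-324720/776687 + (-483 + I*√101)²)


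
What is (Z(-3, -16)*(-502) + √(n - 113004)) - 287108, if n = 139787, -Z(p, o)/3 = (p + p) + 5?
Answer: -288614 + √26783 ≈ -2.8845e+5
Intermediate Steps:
Z(p, o) = -15 - 6*p (Z(p, o) = -3*((p + p) + 5) = -3*(2*p + 5) = -3*(5 + 2*p) = -15 - 6*p)
(Z(-3, -16)*(-502) + √(n - 113004)) - 287108 = ((-15 - 6*(-3))*(-502) + √(139787 - 113004)) - 287108 = ((-15 + 18)*(-502) + √26783) - 287108 = (3*(-502) + √26783) - 287108 = (-1506 + √26783) - 287108 = -288614 + √26783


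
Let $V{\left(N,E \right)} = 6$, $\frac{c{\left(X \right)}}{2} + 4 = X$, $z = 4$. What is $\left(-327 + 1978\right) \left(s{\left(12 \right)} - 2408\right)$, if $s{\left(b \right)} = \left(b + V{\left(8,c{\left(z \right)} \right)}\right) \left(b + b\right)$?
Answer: $-3262376$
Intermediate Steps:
$c{\left(X \right)} = -8 + 2 X$
$s{\left(b \right)} = 2 b \left(6 + b\right)$ ($s{\left(b \right)} = \left(b + 6\right) \left(b + b\right) = \left(6 + b\right) 2 b = 2 b \left(6 + b\right)$)
$\left(-327 + 1978\right) \left(s{\left(12 \right)} - 2408\right) = \left(-327 + 1978\right) \left(2 \cdot 12 \left(6 + 12\right) - 2408\right) = 1651 \left(2 \cdot 12 \cdot 18 - 2408\right) = 1651 \left(432 - 2408\right) = 1651 \left(-1976\right) = -3262376$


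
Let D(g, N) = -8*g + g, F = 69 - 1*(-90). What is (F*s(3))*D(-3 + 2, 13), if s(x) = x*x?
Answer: 10017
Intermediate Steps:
F = 159 (F = 69 + 90 = 159)
s(x) = x**2
D(g, N) = -7*g
(F*s(3))*D(-3 + 2, 13) = (159*3**2)*(-7*(-3 + 2)) = (159*9)*(-7*(-1)) = 1431*7 = 10017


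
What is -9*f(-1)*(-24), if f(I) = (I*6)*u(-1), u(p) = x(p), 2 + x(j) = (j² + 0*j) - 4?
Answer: 6480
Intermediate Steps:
x(j) = -6 + j² (x(j) = -2 + ((j² + 0*j) - 4) = -2 + ((j² + 0) - 4) = -2 + (j² - 4) = -2 + (-4 + j²) = -6 + j²)
u(p) = -6 + p²
f(I) = -30*I (f(I) = (I*6)*(-6 + (-1)²) = (6*I)*(-6 + 1) = (6*I)*(-5) = -30*I)
-9*f(-1)*(-24) = -(-270)*(-1)*(-24) = -9*30*(-24) = -270*(-24) = 6480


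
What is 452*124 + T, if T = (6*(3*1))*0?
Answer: 56048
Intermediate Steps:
T = 0 (T = (6*3)*0 = 18*0 = 0)
452*124 + T = 452*124 + 0 = 56048 + 0 = 56048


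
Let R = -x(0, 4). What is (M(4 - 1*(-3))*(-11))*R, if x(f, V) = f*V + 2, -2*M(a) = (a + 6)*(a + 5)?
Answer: -1716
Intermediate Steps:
M(a) = -(5 + a)*(6 + a)/2 (M(a) = -(a + 6)*(a + 5)/2 = -(6 + a)*(5 + a)/2 = -(5 + a)*(6 + a)/2)
x(f, V) = 2 + V*f (x(f, V) = V*f + 2 = 2 + V*f)
R = -2 (R = -(2 + 4*0) = -(2 + 0) = -1*2 = -2)
(M(4 - 1*(-3))*(-11))*R = ((-15 - 11*(4 - 1*(-3))/2 - (4 - 1*(-3))**2/2)*(-11))*(-2) = ((-15 - 11*(4 + 3)/2 - (4 + 3)**2/2)*(-11))*(-2) = ((-15 - 11/2*7 - 1/2*7**2)*(-11))*(-2) = ((-15 - 77/2 - 1/2*49)*(-11))*(-2) = ((-15 - 77/2 - 49/2)*(-11))*(-2) = -78*(-11)*(-2) = 858*(-2) = -1716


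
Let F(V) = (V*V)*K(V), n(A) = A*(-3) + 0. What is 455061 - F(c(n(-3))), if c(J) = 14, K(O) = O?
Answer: 452317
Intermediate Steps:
n(A) = -3*A (n(A) = -3*A + 0 = -3*A)
F(V) = V**3 (F(V) = (V*V)*V = V**2*V = V**3)
455061 - F(c(n(-3))) = 455061 - 1*14**3 = 455061 - 1*2744 = 455061 - 2744 = 452317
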